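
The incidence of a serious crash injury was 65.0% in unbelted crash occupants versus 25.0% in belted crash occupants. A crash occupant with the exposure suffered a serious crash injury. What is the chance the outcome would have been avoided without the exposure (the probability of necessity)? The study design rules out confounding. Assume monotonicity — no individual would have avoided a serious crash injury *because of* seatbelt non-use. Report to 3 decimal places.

PN ≈ 0.615

p₁ = 0.65, p₀ = 0.25.
Under exogeneity and monotonicity, PN = (p₁ − p₀) / p₁.
PN = (0.65 − 0.25) / 0.65 = 0.4 / 0.65 ≈ 0.6154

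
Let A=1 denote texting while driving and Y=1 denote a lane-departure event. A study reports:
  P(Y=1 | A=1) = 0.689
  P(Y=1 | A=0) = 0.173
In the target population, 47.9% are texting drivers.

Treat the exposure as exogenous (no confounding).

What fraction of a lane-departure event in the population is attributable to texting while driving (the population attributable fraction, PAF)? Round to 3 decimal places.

PAF ≈ 0.588

Let p₁ = 0.689, p₀ = 0.173.
Overall risk P(Y=1) = π·p₁ + (1−π)·p₀ = 0.479×0.689 + 0.521×0.173 = 0.42016.
Under exogeneity, PAF = [P(Y=1) − p₀] / P(Y=1).
PAF = (0.42016 − 0.173) / 0.42016 ≈ 0.5883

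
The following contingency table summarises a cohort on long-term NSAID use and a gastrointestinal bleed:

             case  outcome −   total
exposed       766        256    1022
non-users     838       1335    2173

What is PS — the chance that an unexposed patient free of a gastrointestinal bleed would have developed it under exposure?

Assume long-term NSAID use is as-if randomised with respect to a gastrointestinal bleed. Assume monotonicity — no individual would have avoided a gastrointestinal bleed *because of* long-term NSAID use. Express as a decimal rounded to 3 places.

PS ≈ 0.592

p₁ = P(outcome | exposed) = 766/1022 = 0.74951
p₀ = P(outcome | unexposed) = 838/2173 = 0.38564
Under exogeneity and monotonicity, PS = (p₁ − p₀)/(1 − p₀).
PS = (0.74951 − 0.38564) / 0.61436 ≈ 0.5923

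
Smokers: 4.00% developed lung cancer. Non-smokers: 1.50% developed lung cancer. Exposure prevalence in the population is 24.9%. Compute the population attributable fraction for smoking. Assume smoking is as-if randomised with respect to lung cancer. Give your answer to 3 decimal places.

p₁ = 0.04, p₀ = 0.015.
Overall risk P(Y=1) = π·p₁ + (1−π)·p₀ = 0.249×0.04 + 0.751×0.015 = 0.021225.
Under exogeneity, PAF = [P(Y=1) − p₀] / P(Y=1).
PAF = (0.021225 − 0.015) / 0.021225 ≈ 0.2933

PAF ≈ 0.293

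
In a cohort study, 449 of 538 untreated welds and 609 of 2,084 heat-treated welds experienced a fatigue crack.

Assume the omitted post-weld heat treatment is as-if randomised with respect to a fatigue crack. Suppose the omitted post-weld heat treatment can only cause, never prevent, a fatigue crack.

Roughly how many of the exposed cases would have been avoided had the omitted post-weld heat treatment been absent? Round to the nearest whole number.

p₁ = P(outcome | exposed) = 449/538 = 0.83457
p₀ = P(outcome | unexposed) = 609/2084 = 0.29223
PN = (p₁ − p₀)/p₁ = (0.83457 − 0.29223) / 0.83457 ≈ 0.64985.
Attributable cases ≈ PN × (exposed cases) = 0.64985 × 449 ≈ 291.78.

about 292 cases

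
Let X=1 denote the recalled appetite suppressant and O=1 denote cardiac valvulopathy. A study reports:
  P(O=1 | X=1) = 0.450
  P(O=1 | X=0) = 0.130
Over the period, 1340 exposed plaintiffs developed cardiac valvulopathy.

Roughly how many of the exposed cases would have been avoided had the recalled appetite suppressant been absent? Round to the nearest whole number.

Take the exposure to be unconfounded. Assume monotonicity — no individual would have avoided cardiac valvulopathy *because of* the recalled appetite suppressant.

Let p₁ = 0.45, p₀ = 0.13.
PN = (p₁ − p₀)/p₁ = (0.45 − 0.13) / 0.45 ≈ 0.71111.
Attributable cases ≈ PN × (exposed cases) = 0.71111 × 1340 ≈ 952.89.

about 953 cases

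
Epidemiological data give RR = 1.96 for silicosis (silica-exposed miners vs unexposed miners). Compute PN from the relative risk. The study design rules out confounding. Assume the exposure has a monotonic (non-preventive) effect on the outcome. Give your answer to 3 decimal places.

PN ≈ 0.490

Under exogeneity and monotonicity, PN = (RR − 1) / RR = 1 − 1/RR.
PN = (1.96 − 1) / 1.96 = 0.96 / 1.96 ≈ 0.4898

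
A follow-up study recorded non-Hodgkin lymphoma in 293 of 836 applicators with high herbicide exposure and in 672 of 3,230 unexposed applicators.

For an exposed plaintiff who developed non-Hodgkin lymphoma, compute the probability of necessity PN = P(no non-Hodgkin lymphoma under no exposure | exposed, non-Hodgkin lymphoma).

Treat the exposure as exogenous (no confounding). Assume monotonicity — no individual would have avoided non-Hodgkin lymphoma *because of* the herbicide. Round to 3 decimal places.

p₁ = P(outcome | exposed) = 293/836 = 0.35048
p₀ = P(outcome | unexposed) = 672/3230 = 0.20805
Under exogeneity and monotonicity, PN = (p₁ − p₀) / p₁.
PN = (0.35048 − 0.20805) / 0.35048 = 0.14243 / 0.35048 ≈ 0.4064

PN ≈ 0.406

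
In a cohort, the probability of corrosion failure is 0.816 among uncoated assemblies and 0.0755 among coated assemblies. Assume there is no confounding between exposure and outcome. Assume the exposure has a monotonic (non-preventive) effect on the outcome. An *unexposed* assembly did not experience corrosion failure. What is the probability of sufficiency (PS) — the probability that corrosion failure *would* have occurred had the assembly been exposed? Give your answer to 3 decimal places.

Let p₁ = 0.816, p₀ = 0.0755.
Under exogeneity and monotonicity, PS = (p₁ − p₀) / (1 − p₀).
PS = (0.816 − 0.0755) / (1 − 0.0755) = 0.7405 / 0.9245 ≈ 0.8010

PS ≈ 0.801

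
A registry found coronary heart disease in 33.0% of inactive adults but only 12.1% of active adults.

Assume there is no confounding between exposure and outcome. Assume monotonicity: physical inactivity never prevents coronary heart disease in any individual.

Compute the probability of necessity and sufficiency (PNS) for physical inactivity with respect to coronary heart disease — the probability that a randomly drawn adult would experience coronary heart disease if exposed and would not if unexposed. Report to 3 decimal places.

p₁ = 0.33, p₀ = 0.121.
Under exogeneity and monotonicity, PNS = p₁ − p₀.
PNS = 0.33 − 0.121 = 0.209

PNS ≈ 0.209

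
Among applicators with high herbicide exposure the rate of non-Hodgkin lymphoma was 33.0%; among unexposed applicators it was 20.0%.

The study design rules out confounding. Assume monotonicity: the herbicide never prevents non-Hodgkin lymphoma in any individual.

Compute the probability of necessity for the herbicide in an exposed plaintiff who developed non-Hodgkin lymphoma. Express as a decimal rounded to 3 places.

PN ≈ 0.394

p₁ = 0.33, p₀ = 0.2.
Under exogeneity and monotonicity, PN = (p₁ − p₀) / p₁.
PN = (0.33 − 0.2) / 0.33 = 0.13 / 0.33 ≈ 0.3939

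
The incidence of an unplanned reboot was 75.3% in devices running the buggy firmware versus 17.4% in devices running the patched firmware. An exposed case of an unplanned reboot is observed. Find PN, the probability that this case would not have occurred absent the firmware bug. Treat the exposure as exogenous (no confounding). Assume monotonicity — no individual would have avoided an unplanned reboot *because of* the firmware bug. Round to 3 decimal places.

p₁ = 0.753, p₀ = 0.174.
Under exogeneity and monotonicity, PN = (p₁ − p₀) / p₁.
PN = (0.753 − 0.174) / 0.753 = 0.579 / 0.753 ≈ 0.7689

PN ≈ 0.769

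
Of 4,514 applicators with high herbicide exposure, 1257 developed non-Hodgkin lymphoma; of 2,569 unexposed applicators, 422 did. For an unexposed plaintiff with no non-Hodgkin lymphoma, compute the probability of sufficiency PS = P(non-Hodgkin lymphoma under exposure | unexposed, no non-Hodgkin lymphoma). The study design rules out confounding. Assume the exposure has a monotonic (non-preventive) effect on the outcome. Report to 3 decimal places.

PS ≈ 0.137

p₁ = P(outcome | exposed) = 1257/4514 = 0.27847
p₀ = P(outcome | unexposed) = 422/2569 = 0.16427
Under exogeneity and monotonicity, PS = (p₁ − p₀) / (1 − p₀).
PS = (0.27847 − 0.16427) / (1 − 0.16427) = 0.1142 / 0.83573 ≈ 0.1366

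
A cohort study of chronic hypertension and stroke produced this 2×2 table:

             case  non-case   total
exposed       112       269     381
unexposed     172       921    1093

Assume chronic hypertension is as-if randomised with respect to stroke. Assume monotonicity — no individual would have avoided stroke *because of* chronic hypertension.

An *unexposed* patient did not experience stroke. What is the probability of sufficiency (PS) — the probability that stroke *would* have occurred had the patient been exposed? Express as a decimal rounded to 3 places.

PS ≈ 0.162

p₁ = P(outcome | exposed) = 112/381 = 0.29396
p₀ = P(outcome | unexposed) = 172/1093 = 0.15737
Under exogeneity and monotonicity, PS = (p₁ − p₀)/(1 − p₀).
PS = (0.29396 − 0.15737) / 0.84263 ≈ 0.1621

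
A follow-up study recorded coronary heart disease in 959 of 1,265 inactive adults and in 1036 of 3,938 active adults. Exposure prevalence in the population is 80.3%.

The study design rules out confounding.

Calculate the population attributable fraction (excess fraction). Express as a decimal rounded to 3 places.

p₁ = P(outcome | exposed) = 959/1265 = 0.7581
p₀ = P(outcome | unexposed) = 1036/3938 = 0.26308
Overall risk P(Y=1) = π·p₁ + (1−π)·p₀ = 0.803×0.7581 + 0.197×0.26308 = 0.66058.
Under exogeneity, PAF = [P(Y=1) − p₀] / P(Y=1).
PAF = (0.66058 − 0.26308) / 0.66058 ≈ 0.6017

PAF ≈ 0.602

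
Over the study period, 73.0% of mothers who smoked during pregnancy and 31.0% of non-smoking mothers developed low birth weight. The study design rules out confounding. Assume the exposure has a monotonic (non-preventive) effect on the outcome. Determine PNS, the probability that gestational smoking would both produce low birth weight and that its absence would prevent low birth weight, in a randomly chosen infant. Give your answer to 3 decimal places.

p₁ = 0.73, p₀ = 0.31.
Under exogeneity and monotonicity, PNS = p₁ − p₀.
PNS = 0.73 − 0.31 = 0.42

PNS ≈ 0.420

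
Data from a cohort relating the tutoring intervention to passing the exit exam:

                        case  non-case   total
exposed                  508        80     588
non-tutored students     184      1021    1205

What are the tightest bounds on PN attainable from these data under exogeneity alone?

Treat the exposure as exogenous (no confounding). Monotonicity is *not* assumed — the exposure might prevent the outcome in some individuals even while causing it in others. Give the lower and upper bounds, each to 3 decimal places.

p₁ = P(outcome | exposed) = 508/588 = 0.86395
p₀ = P(outcome | unexposed) = 184/1205 = 0.1527
Under exogeneity alone the bounds on PN are max{0,(p₁−p₀)/p₁} ≤ PN ≤ min{1,(1−p₀)/p₁}.
  lower = (p₁ − p₀)/p₁ = 0.71125 / 0.86395 ≈ 0.8233
  upper = min{1, (1 − p₀)/p₁} = 0.8473 / 0.86395 ≈ 0.9807

0.823 ≤ PN ≤ 0.981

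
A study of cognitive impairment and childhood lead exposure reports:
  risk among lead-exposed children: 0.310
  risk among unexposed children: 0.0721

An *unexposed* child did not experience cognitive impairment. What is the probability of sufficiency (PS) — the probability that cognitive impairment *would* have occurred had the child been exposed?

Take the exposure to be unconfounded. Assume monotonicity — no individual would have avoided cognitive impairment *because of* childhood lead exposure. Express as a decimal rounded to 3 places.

PS ≈ 0.256

Let p₁ = 0.31, p₀ = 0.0721.
Under exogeneity and monotonicity, PS = (p₁ − p₀) / (1 − p₀).
PS = (0.31 − 0.0721) / (1 − 0.0721) = 0.2379 / 0.9279 ≈ 0.2564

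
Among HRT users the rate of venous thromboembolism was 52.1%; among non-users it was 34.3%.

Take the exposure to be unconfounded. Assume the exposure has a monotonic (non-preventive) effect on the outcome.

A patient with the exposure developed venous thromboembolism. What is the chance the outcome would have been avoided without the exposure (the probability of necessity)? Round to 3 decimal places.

p₁ = 0.521, p₀ = 0.343.
Under exogeneity and monotonicity, PN = (p₁ − p₀) / p₁.
PN = (0.521 − 0.343) / 0.521 = 0.178 / 0.521 ≈ 0.3417

PN ≈ 0.342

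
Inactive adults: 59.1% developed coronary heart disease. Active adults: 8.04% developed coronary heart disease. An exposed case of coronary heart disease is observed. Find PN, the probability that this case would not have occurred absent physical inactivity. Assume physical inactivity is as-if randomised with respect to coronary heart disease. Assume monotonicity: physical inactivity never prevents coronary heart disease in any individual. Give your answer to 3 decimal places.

PN ≈ 0.864

p₁ = 0.591, p₀ = 0.0804.
Under exogeneity and monotonicity, PN = (p₁ − p₀) / p₁.
PN = (0.591 − 0.0804) / 0.591 = 0.5106 / 0.591 ≈ 0.8640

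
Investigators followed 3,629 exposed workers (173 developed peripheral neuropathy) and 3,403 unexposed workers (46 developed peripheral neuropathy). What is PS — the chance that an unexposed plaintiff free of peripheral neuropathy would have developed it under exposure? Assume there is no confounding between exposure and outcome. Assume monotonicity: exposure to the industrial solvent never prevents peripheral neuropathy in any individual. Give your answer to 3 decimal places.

p₁ = P(outcome | exposed) = 173/3629 = 0.047672
p₀ = P(outcome | unexposed) = 46/3403 = 0.013517
Under exogeneity and monotonicity, PS = (p₁ − p₀) / (1 − p₀).
PS = (0.047672 − 0.013517) / (1 − 0.013517) = 0.034154 / 0.98648 ≈ 0.0346

PS ≈ 0.035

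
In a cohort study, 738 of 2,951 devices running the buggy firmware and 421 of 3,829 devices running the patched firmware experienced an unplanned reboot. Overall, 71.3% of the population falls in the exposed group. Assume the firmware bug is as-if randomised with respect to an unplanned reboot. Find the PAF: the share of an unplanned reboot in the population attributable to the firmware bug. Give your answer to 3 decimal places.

p₁ = P(outcome | exposed) = 738/2951 = 0.25008
p₀ = P(outcome | unexposed) = 421/3829 = 0.10995
Overall risk P(Y=1) = π·p₁ + (1−π)·p₀ = 0.713×0.25008 + 0.287×0.10995 = 0.20987.
Under exogeneity, PAF = [P(Y=1) − p₀] / P(Y=1).
PAF = (0.20987 − 0.10995) / 0.20987 ≈ 0.4761

PAF ≈ 0.476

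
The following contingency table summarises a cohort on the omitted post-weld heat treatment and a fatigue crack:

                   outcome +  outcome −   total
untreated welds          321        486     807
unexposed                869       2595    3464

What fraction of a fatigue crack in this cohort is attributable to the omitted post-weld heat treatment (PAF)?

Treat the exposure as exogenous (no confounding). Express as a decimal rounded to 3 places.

p₁ = P(outcome | exposed) = 321/807 = 0.39777
p₀ = P(outcome | unexposed) = 869/3464 = 0.25087
Exposure prevalence π = 807/4271 = 0.18895; overall risk P(Y=1) = 0.27862.
Under exogeneity, PAF = [P(Y=1) − p₀]/P(Y=1).
PAF = (0.27862 − 0.25087) / 0.27862 ≈ 0.0996

PAF ≈ 0.100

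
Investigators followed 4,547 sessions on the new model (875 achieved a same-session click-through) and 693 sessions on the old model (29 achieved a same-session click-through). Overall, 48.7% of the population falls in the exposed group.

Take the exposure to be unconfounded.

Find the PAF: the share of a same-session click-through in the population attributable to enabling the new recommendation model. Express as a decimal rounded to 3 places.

p₁ = P(outcome | exposed) = 875/4547 = 0.19243
p₀ = P(outcome | unexposed) = 29/693 = 0.041847
Overall risk P(Y=1) = π·p₁ + (1−π)·p₀ = 0.487×0.19243 + 0.513×0.041847 = 0.11518.
Under exogeneity, PAF = [P(Y=1) − p₀] / P(Y=1).
PAF = (0.11518 − 0.041847) / 0.11518 ≈ 0.6367

PAF ≈ 0.637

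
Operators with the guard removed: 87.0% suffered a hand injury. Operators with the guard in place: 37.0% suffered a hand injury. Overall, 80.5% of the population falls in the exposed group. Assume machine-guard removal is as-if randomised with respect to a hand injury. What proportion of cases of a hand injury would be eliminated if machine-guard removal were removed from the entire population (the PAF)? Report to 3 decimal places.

p₁ = 0.87, p₀ = 0.37.
Overall risk P(Y=1) = π·p₁ + (1−π)·p₀ = 0.805×0.87 + 0.195×0.37 = 0.7725.
Under exogeneity, PAF = [P(Y=1) − p₀] / P(Y=1).
PAF = (0.7725 − 0.37) / 0.7725 ≈ 0.5210

PAF ≈ 0.521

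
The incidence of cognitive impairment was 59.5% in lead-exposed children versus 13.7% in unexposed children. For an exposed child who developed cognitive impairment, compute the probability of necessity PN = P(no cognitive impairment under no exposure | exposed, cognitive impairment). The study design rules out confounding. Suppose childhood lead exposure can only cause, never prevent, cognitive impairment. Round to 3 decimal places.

p₁ = 0.595, p₀ = 0.137.
Under exogeneity and monotonicity, PN = (p₁ − p₀) / p₁.
PN = (0.595 − 0.137) / 0.595 = 0.458 / 0.595 ≈ 0.7697

PN ≈ 0.770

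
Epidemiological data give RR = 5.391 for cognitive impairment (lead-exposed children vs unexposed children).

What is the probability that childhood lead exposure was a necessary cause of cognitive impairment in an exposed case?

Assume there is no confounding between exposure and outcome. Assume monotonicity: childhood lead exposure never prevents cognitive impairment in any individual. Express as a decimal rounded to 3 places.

Under exogeneity and monotonicity, PN = (RR − 1) / RR = 1 − 1/RR.
PN = (5.391 − 1) / 5.391 = 4.391 / 5.391 ≈ 0.8145

PN ≈ 0.815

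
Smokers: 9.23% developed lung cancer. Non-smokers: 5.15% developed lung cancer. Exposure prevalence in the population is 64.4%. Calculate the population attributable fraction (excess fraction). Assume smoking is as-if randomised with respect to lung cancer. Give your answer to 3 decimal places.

p₁ = 0.0923, p₀ = 0.0515.
Overall risk P(Y=1) = π·p₁ + (1−π)·p₀ = 0.644×0.0923 + 0.356×0.0515 = 0.077775.
Under exogeneity, PAF = [P(Y=1) − p₀] / P(Y=1).
PAF = (0.077775 − 0.0515) / 0.077775 ≈ 0.3378

PAF ≈ 0.338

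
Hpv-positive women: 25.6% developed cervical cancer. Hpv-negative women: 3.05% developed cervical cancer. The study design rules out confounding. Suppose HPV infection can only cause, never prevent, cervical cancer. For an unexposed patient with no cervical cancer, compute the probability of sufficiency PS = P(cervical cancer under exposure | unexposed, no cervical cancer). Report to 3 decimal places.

PS ≈ 0.233

p₁ = 0.256, p₀ = 0.0305.
Under exogeneity and monotonicity, PS = (p₁ − p₀) / (1 − p₀).
PS = (0.256 − 0.0305) / (1 − 0.0305) = 0.2255 / 0.9695 ≈ 0.2326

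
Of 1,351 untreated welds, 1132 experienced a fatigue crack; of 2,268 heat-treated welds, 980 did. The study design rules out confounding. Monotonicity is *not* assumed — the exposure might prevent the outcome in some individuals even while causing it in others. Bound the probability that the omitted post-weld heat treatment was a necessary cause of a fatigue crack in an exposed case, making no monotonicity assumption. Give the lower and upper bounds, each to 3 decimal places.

p₁ = P(outcome | exposed) = 1132/1351 = 0.8379
p₀ = P(outcome | unexposed) = 980/2268 = 0.4321
Under exogeneity alone the bounds on PN are max{0,(p₁−p₀)/p₁} ≤ PN ≤ min{1,(1−p₀)/p₁}.
  lower = (p₁ − p₀)/p₁ = 0.4058 / 0.8379 ≈ 0.4843
  upper = min{1, (1 − p₀)/p₁} = 0.5679 / 0.8379 ≈ 0.6778

0.484 ≤ PN ≤ 0.678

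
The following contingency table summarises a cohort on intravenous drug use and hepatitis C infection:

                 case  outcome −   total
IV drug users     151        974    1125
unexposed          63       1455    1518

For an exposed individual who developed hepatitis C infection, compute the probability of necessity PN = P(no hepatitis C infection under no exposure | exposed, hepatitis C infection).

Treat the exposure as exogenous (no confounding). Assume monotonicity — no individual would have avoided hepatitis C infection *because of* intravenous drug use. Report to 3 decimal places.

p₁ = P(outcome | exposed) = 151/1125 = 0.13422
p₀ = P(outcome | unexposed) = 63/1518 = 0.041502
Under exogeneity and monotonicity, PN = (p₁ − p₀)/p₁.
PN = (0.13422 − 0.041502) / 0.13422 ≈ 0.6908

PN ≈ 0.691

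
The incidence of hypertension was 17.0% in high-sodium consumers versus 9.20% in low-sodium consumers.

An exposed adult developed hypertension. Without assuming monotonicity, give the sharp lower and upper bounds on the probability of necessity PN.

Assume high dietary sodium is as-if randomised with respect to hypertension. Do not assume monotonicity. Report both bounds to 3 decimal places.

p₁ = 0.17, p₀ = 0.092.
Under exogeneity alone the bounds on PN are max{0,(p₁−p₀)/p₁} ≤ PN ≤ min{1,(1−p₀)/p₁}.
  lower = (p₁ − p₀)/p₁ = 0.078 / 0.17 ≈ 0.4588
  upper = min{1, (1 − p₀)/p₁} = 0.908 / 0.17 ≈ 5.3412 → capped at 1

0.459 ≤ PN ≤ 1.000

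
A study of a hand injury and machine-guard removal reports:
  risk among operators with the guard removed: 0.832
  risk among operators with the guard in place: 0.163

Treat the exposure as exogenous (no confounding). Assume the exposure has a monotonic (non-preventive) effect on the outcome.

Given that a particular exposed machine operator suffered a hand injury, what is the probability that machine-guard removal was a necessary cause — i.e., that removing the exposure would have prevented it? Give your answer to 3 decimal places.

PN ≈ 0.804

Let p₁ = 0.832, p₀ = 0.163.
Under exogeneity and monotonicity, PN = (p₁ − p₀) / p₁.
PN = (0.832 − 0.163) / 0.832 = 0.669 / 0.832 ≈ 0.8041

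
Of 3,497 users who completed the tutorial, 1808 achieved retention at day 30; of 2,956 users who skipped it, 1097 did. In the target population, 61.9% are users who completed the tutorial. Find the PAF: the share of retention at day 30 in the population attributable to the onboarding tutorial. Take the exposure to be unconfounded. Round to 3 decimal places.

p₁ = P(outcome | exposed) = 1808/3497 = 0.51701
p₀ = P(outcome | unexposed) = 1097/2956 = 0.37111
Overall risk P(Y=1) = π·p₁ + (1−π)·p₀ = 0.619×0.51701 + 0.381×0.37111 = 0.46142.
Under exogeneity, PAF = [P(Y=1) − p₀] / P(Y=1).
PAF = (0.46142 − 0.37111) / 0.46142 ≈ 0.1957

PAF ≈ 0.196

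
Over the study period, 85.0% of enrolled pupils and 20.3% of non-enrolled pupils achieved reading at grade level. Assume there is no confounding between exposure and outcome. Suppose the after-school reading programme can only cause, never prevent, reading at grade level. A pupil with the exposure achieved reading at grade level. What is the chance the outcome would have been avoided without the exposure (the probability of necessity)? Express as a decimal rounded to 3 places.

p₁ = 0.85, p₀ = 0.203.
Under exogeneity and monotonicity, PN = (p₁ − p₀) / p₁.
PN = (0.85 − 0.203) / 0.85 = 0.647 / 0.85 ≈ 0.7612

PN ≈ 0.761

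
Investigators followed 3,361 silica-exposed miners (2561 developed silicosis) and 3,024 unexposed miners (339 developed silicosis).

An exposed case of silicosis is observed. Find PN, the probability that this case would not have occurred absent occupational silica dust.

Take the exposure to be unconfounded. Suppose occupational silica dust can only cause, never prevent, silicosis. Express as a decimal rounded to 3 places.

PN ≈ 0.853

p₁ = P(outcome | exposed) = 2561/3361 = 0.76198
p₀ = P(outcome | unexposed) = 339/3024 = 0.1121
Under exogeneity and monotonicity, PN = (p₁ − p₀) / p₁.
PN = (0.76198 − 0.1121) / 0.76198 = 0.64987 / 0.76198 ≈ 0.8529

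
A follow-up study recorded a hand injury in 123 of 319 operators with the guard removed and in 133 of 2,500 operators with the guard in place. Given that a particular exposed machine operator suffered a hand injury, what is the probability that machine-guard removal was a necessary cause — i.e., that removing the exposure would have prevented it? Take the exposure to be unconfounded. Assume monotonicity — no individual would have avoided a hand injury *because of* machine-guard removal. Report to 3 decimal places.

p₁ = P(outcome | exposed) = 123/319 = 0.38558
p₀ = P(outcome | unexposed) = 133/2500 = 0.0532
Under exogeneity and monotonicity, PN = (p₁ − p₀) / p₁.
PN = (0.38558 − 0.0532) / 0.38558 = 0.33238 / 0.38558 ≈ 0.8620

PN ≈ 0.862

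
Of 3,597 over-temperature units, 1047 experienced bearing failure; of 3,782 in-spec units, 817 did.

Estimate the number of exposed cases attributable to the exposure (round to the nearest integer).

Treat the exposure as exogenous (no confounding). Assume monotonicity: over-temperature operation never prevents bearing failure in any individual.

p₁ = P(outcome | exposed) = 1047/3597 = 0.29108
p₀ = P(outcome | unexposed) = 817/3782 = 0.21602
PN = (p₁ − p₀)/p₁ = (0.29108 − 0.21602) / 0.29108 ≈ 0.25785.
Attributable cases ≈ PN × (exposed cases) = 0.25785 × 1047 ≈ 269.96.

about 270 cases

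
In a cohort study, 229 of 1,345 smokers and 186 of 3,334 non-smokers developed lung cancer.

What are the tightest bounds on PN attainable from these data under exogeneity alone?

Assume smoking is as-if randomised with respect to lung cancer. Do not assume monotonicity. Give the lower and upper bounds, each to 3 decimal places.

p₁ = P(outcome | exposed) = 229/1345 = 0.17026
p₀ = P(outcome | unexposed) = 186/3334 = 0.055789
Under exogeneity alone the bounds on PN are max{0,(p₁−p₀)/p₁} ≤ PN ≤ min{1,(1−p₀)/p₁}.
  lower = (p₁ − p₀)/p₁ = 0.11447 / 0.17026 ≈ 0.6723
  upper = min{1, (1 − p₀)/p₁} = 0.94421 / 0.17026 ≈ 5.5457 → capped at 1

0.672 ≤ PN ≤ 1.000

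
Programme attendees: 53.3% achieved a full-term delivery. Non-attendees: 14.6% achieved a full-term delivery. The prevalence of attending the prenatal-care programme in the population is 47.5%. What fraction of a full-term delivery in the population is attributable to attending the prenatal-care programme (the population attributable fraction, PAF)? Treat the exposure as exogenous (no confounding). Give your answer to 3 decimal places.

PAF ≈ 0.557

p₁ = 0.533, p₀ = 0.146.
Overall risk P(Y=1) = π·p₁ + (1−π)·p₀ = 0.475×0.533 + 0.525×0.146 = 0.32982.
Under exogeneity, PAF = [P(Y=1) − p₀] / P(Y=1).
PAF = (0.32982 − 0.146) / 0.32982 ≈ 0.5573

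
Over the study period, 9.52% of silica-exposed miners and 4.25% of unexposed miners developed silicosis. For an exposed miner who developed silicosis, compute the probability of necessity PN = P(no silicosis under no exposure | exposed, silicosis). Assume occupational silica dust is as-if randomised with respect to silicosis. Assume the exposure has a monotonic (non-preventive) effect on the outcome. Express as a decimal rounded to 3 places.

PN ≈ 0.554

p₁ = 0.0952, p₀ = 0.0425.
Under exogeneity and monotonicity, PN = (p₁ − p₀) / p₁.
PN = (0.0952 − 0.0425) / 0.0952 = 0.0527 / 0.0952 ≈ 0.5536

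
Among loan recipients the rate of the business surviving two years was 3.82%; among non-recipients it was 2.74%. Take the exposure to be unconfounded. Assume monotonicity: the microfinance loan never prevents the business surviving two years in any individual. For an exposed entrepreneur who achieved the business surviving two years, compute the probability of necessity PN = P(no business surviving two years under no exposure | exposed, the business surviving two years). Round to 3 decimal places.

p₁ = 0.0382, p₀ = 0.0274.
Under exogeneity and monotonicity, PN = (p₁ − p₀) / p₁.
PN = (0.0382 − 0.0274) / 0.0382 = 0.0108 / 0.0382 ≈ 0.2827

PN ≈ 0.283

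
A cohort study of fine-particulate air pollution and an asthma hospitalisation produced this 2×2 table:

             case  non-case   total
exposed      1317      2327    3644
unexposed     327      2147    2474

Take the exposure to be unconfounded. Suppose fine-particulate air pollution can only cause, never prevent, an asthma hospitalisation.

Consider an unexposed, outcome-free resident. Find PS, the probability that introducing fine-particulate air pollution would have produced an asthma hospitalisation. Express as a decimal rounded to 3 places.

p₁ = P(outcome | exposed) = 1317/3644 = 0.36142
p₀ = P(outcome | unexposed) = 327/2474 = 0.13217
Under exogeneity and monotonicity, PS = (p₁ − p₀)/(1 − p₀).
PS = (0.36142 − 0.13217) / 0.86783 ≈ 0.2642

PS ≈ 0.264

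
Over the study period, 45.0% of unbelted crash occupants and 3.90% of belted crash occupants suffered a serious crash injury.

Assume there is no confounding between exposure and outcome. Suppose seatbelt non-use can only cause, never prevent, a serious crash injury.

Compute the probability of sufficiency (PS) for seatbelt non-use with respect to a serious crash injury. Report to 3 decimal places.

PS ≈ 0.428

p₁ = 0.45, p₀ = 0.039.
Under exogeneity and monotonicity, PS = (p₁ − p₀) / (1 − p₀).
PS = (0.45 − 0.039) / (1 − 0.039) = 0.411 / 0.961 ≈ 0.4277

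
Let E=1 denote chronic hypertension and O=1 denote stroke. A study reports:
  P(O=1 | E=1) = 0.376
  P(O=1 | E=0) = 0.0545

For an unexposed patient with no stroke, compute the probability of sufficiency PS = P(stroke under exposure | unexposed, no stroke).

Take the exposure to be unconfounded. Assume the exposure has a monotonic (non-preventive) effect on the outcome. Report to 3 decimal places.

Let p₁ = 0.376, p₀ = 0.0545.
Under exogeneity and monotonicity, PS = (p₁ − p₀) / (1 − p₀).
PS = (0.376 − 0.0545) / (1 − 0.0545) = 0.3215 / 0.9455 ≈ 0.3400

PS ≈ 0.340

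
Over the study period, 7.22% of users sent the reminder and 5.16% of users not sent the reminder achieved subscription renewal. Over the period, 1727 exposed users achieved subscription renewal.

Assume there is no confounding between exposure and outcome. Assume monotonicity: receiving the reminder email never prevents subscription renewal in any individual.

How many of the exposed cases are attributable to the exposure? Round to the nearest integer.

p₁ = 0.0722, p₀ = 0.0516.
PN = (p₁ − p₀)/p₁ = (0.0722 − 0.0516) / 0.0722 ≈ 0.28532.
Attributable cases ≈ PN × (exposed cases) = 0.28532 × 1727 ≈ 492.75.

about 493 cases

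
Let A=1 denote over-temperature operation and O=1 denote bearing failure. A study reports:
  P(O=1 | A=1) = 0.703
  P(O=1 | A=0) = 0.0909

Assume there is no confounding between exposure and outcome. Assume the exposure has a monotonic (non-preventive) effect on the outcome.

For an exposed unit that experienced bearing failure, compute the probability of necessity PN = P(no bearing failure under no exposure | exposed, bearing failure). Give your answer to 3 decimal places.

Let p₁ = 0.703, p₀ = 0.0909.
Under exogeneity and monotonicity, PN = (p₁ − p₀) / p₁.
PN = (0.703 − 0.0909) / 0.703 = 0.6121 / 0.703 ≈ 0.8707

PN ≈ 0.871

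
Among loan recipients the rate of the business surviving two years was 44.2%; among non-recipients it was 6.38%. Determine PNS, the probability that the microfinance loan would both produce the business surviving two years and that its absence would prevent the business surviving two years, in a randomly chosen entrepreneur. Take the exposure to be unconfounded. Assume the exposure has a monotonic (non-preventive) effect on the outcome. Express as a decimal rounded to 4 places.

p₁ = 0.442, p₀ = 0.0638.
Under exogeneity and monotonicity, PNS = p₁ − p₀.
PNS = 0.442 − 0.0638 = 0.3782

PNS ≈ 0.3782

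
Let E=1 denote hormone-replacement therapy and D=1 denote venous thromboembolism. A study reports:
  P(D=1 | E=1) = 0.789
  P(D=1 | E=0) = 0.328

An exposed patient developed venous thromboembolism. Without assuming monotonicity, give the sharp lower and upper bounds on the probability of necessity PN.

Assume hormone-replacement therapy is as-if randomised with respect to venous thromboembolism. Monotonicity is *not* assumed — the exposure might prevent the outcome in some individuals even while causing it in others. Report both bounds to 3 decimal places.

0.584 ≤ PN ≤ 0.852

Let p₁ = 0.789, p₀ = 0.328.
Under exogeneity alone the bounds on PN are max{0,(p₁−p₀)/p₁} ≤ PN ≤ min{1,(1−p₀)/p₁}.
  lower = (p₁ − p₀)/p₁ = 0.461 / 0.789 ≈ 0.5843
  upper = min{1, (1 − p₀)/p₁} = 0.672 / 0.789 ≈ 0.8517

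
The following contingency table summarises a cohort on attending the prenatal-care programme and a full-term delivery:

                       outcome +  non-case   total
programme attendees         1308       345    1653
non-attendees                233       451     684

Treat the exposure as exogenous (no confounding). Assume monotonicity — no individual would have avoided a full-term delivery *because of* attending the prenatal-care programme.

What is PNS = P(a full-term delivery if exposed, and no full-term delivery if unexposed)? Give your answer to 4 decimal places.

PNS ≈ 0.4506

p₁ = P(outcome | exposed) = 1308/1653 = 0.79129
p₀ = P(outcome | unexposed) = 233/684 = 0.34064
Under exogeneity and monotonicity, PNS = p₁ − p₀.
PNS = 0.79129 − 0.34064 = 0.45065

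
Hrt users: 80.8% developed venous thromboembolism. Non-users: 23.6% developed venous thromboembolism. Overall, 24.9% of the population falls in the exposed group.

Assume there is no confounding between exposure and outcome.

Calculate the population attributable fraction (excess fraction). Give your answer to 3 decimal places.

p₁ = 0.808, p₀ = 0.236.
Overall risk P(Y=1) = π·p₁ + (1−π)·p₀ = 0.249×0.808 + 0.751×0.236 = 0.37843.
Under exogeneity, PAF = [P(Y=1) − p₀] / P(Y=1).
PAF = (0.37843 − 0.236) / 0.37843 ≈ 0.3764

PAF ≈ 0.376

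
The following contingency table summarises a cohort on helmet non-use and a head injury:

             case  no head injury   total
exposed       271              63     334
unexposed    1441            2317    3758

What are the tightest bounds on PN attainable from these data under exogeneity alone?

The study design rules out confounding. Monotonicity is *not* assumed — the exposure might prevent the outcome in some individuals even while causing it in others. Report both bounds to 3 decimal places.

0.527 ≤ PN ≤ 0.760

p₁ = P(outcome | exposed) = 271/334 = 0.81138
p₀ = P(outcome | unexposed) = 1441/3758 = 0.38345
Under exogeneity alone the bounds on PN are max{0,(p₁−p₀)/p₁} ≤ PN ≤ min{1,(1−p₀)/p₁}.
  lower = (p₁ − p₀)/p₁ = 0.42793 / 0.81138 ≈ 0.5274
  upper = min{1, (1 − p₀)/p₁} = 0.61655 / 0.81138 ≈ 0.7599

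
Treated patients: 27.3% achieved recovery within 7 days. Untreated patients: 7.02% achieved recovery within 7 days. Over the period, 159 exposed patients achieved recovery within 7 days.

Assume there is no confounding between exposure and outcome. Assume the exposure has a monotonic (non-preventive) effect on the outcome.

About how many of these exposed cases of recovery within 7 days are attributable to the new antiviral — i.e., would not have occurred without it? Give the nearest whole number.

about 118 cases

p₁ = 0.273, p₀ = 0.0702.
PN = (p₁ − p₀)/p₁ = (0.273 − 0.0702) / 0.273 ≈ 0.74286.
Attributable cases ≈ PN × (exposed cases) = 0.74286 × 159 ≈ 118.11.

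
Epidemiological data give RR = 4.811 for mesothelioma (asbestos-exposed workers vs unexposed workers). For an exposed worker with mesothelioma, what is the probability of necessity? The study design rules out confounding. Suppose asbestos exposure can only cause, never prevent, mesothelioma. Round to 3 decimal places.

PN ≈ 0.792

Under exogeneity and monotonicity, PN = (RR − 1) / RR = 1 − 1/RR.
PN = (4.811 − 1) / 4.811 = 3.811 / 4.811 ≈ 0.7921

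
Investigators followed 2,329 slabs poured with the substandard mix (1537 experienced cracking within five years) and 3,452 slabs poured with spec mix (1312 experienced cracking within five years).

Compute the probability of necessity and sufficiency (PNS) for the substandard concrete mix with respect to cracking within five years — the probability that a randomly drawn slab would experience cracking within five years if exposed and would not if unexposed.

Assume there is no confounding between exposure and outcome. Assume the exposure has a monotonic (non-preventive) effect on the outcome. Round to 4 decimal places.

PNS ≈ 0.2799

p₁ = P(outcome | exposed) = 1537/2329 = 0.65994
p₀ = P(outcome | unexposed) = 1312/3452 = 0.38007
Under exogeneity and monotonicity, PNS = p₁ − p₀.
PNS = 0.65994 − 0.38007 = 0.27987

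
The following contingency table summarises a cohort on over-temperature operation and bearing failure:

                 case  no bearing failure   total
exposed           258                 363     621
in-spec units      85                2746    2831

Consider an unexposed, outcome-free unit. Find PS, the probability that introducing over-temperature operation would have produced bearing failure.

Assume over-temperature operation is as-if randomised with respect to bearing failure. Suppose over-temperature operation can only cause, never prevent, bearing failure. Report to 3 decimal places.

PS ≈ 0.397

p₁ = P(outcome | exposed) = 258/621 = 0.41546
p₀ = P(outcome | unexposed) = 85/2831 = 0.030025
Under exogeneity and monotonicity, PS = (p₁ − p₀)/(1 − p₀).
PS = (0.41546 − 0.030025) / 0.96998 ≈ 0.3974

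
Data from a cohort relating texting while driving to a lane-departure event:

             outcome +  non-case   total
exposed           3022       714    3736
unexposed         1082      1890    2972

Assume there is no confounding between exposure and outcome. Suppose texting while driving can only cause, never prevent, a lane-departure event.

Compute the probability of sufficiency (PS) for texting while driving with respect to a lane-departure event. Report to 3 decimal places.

p₁ = P(outcome | exposed) = 3022/3736 = 0.80889
p₀ = P(outcome | unexposed) = 1082/2972 = 0.36406
Under exogeneity and monotonicity, PS = (p₁ − p₀)/(1 − p₀).
PS = (0.80889 − 0.36406) / 0.63594 ≈ 0.6995

PS ≈ 0.699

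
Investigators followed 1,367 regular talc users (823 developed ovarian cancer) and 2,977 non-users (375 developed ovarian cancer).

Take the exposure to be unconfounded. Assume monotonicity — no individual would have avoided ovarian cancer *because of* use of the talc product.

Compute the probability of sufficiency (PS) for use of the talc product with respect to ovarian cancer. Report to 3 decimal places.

PS ≈ 0.545

p₁ = P(outcome | exposed) = 823/1367 = 0.60205
p₀ = P(outcome | unexposed) = 375/2977 = 0.12597
Under exogeneity and monotonicity, PS = (p₁ − p₀) / (1 − p₀).
PS = (0.60205 − 0.12597) / (1 − 0.12597) = 0.47608 / 0.87403 ≈ 0.5447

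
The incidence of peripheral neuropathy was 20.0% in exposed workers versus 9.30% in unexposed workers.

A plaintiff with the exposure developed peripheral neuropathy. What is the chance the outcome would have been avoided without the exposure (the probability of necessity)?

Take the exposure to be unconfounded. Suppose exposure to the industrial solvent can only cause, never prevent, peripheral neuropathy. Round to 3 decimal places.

p₁ = 0.2, p₀ = 0.093.
Under exogeneity and monotonicity, PN = (p₁ − p₀) / p₁.
PN = (0.2 − 0.093) / 0.2 = 0.107 / 0.2 ≈ 0.5350

PN ≈ 0.535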